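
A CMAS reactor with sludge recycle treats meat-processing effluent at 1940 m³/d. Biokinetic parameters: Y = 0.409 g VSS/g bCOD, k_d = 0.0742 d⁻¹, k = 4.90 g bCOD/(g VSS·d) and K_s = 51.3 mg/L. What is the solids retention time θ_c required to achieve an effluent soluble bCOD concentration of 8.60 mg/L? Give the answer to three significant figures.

From 1/θ_c = Y·k·S/(K_s + S) − k_d: Y·k·S/(K_s+S) = 0.409 × 4.90 × 8.60 / (51.3 + 8.60) = 0.2877 d⁻¹.
1/θ_c = 0.2877 − 0.0742 = 0.2135 d⁻¹, so θ_c = 4.683 d.

θ_c ≈ 4.68 d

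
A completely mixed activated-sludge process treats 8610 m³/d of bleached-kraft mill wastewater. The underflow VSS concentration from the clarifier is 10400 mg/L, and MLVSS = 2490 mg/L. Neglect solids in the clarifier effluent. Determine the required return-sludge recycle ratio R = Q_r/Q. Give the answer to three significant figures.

R ≈ 0.315

Solids balance on the clarifier gives (1+R)X = R·X_r, so R = X/(X_r − X) = 2490 / (10400 − 2490) = 0.3148.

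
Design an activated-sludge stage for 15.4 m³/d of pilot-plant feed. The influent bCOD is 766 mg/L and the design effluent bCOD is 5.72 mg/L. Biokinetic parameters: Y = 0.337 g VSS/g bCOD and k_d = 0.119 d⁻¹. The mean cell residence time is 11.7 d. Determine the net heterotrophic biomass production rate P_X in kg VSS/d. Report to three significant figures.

Y_obs = Y / (1 + k_d θ_c) = 0.337 / (1 + 0.119 × 11.7) = 0.337 / 2.392 = 0.1409.
ΔS = 766 − 5.72 = 760.3 mg/L, so the substrate removal rate is 15.4 × 760.3/1000 = 11.71 kg bCOD/d.
P_X = Y_obs · Q(S₀ − S) = 0.1409 × 11.71 = 1.649 kg VSS/d.

P_X ≈ 1.65 kg VSS/d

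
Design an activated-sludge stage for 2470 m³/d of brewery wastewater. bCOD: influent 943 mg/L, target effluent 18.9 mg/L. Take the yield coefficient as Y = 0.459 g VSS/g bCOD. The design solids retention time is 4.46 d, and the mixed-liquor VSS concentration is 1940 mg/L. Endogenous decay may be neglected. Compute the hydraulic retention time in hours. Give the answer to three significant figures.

Biomass mass balance (decay neglected): V·X = Y·Q·(S₀ − S)·θ_c, so V = 0.459 × 2470 × (943 − 18.9) × 4.46 / 1940 = 2409 m³.
τ = V/Q = 2409/2470 = 0.9751 d, or 23.40 h.

τ ≈ 23.4 h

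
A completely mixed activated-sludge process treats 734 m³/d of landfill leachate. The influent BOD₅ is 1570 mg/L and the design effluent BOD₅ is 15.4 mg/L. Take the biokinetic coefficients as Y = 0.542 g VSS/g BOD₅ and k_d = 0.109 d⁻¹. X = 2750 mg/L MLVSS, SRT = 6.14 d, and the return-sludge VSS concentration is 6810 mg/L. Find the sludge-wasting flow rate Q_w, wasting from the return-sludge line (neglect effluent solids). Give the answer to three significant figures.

Q_w ≈ 54.4 m³/d

From the SRT design equation V = Y Q (S₀−S) θ_c / [X (1 + k_d θ_c)] = 0.542 × 734 × (1570 − 15.4) × 6.14 / [2750 × (1 + 0.109 × 6.14)] = 3.8×10^6 / 4590 = 827.2 m³.
Wasting from the return line (neglecting effluent solids): Q_w = V·X / (θ_c·X_r) = 827.2 × 2750 / (6.14 × 6810) = 54.41 m³/d.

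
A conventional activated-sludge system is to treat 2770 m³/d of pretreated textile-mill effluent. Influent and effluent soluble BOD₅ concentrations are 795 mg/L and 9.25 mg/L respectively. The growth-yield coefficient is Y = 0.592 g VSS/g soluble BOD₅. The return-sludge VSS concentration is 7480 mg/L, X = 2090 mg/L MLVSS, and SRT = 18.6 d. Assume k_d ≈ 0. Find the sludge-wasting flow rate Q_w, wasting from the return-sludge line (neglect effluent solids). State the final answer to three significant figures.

Q_w ≈ 172 m³/d

V·X = Y·Q·ΔS·θ_c gives V = 0.592 × 2770 × (795 − 9.25) × 18.6 / 2090 = 11467 m³.
Q_w = (V·X)/(θ_c X_r) = 11467 × 2090 / (18.6 × 7480) = 172.3 m³/d.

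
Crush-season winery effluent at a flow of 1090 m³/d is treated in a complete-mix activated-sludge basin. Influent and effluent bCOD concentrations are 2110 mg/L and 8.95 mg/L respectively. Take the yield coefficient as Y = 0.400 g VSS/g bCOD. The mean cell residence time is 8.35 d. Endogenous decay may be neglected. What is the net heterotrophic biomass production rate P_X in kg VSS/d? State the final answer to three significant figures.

P_X ≈ 916 kg VSS/d

With endogenous decay neglected, the observed yield equals the true yield: Y_obs = Y = 0.400 g VSS/g bCOD.
ΔS = 2110 − 8.95 = 2101 mg/L, so the substrate removal rate is 1090 × 2101/1000 = 2290 kg bCOD/d.
Biomass produced: P_X = Y_obs·Q·ΔS = 0.4000 × 2290 ≈ 916.1 kg VSS/d.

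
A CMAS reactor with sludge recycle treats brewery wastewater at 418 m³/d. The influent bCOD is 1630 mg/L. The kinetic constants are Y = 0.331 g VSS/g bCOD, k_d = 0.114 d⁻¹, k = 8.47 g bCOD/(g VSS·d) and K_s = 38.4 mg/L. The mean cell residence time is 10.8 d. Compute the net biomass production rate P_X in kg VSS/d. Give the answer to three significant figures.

P_X ≈ 101 kg VSS/d

Effluent substrate depends only on kinetics and SRT: S = K_s(1 + k_d θ_c) / [θ_c(Yk − k_d) − 1] = 38.4 × (1 + 0.114 × 10.8) / [10.8 × (0.331 × 8.47 − 0.114) − 1] = 85.68 / 28.05 = 3.055 mg/L.
Y_obs = Y / (1 + k_d θ_c) = 0.331 / (1 + 0.114 × 10.8) = 0.331 / 2.231 = 0.1484.
Mass of bCOD removed per day: Q(S₀ − S) = 418 × 1627 g/m³ = 680.1 kg/d.
Net biomass production P_X = Y_obs × Q·(S₀ − S) = 0.1484 × 680.1 = 100.9 kg VSS/d.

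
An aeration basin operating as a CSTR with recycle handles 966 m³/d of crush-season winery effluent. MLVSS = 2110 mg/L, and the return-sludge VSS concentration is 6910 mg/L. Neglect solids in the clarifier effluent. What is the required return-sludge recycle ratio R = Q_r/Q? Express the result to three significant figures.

R ≈ 0.440

Solids balance on the clarifier gives (1+R)X = R·X_r, so R = X/(X_r − X) = 2110 / (6910 − 2110) = 0.4396.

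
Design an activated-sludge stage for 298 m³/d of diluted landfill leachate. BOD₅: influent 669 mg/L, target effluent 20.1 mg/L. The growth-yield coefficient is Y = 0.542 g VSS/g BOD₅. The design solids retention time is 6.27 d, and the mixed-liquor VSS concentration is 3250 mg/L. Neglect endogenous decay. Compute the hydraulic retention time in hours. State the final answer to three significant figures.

With k_d = 0 the design equation reduces to V = Y Q (S₀−S) θ_c / X = 0.542 × 298 × (669 − 20.1) × 6.27 / 3250 = 202.2 m³.
Hydraulic retention time τ = V/Q = 202.2 / 298 = 0.6785 d = 16.28 h.

τ ≈ 16.3 h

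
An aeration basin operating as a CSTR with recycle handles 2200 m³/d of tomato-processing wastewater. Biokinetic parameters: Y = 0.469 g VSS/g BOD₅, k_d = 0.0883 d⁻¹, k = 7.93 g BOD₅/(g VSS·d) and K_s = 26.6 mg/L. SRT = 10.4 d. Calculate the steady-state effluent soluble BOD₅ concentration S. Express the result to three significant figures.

S ≈ 1.39 mg/L

From the Monod/SRT balance for a CMAS, S = K_s·(1+k_d θ_c)/[θ_c·(Y k − k_d) − 1] = 26.6 × (1 + 0.0883 × 10.4) / [10.4 × (0.469 × 7.93 − 0.0883) − 1] = 51.03 / 36.76 = 1.388 mg/L.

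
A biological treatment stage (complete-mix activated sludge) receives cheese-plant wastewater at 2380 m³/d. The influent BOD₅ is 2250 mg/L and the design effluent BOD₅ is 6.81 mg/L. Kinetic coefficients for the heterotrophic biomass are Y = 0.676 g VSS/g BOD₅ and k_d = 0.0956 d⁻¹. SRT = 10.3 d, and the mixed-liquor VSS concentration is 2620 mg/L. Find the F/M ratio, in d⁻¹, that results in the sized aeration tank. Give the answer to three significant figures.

F/M ≈ 0.286 d⁻¹

Steady-state biomass mass balance: V·X·(1 + k_d·θ_c) = Y·Q·(S₀ − S)·θ_c, so V = 0.676 × 2380 × (2250 − 6.81) × 10.3 / [2620 × (1 + 0.0956 × 10.3)] = 3.72×10^7 / 5200 = 7149 m³.
F/M = applied load / biomass = Q·S₀/(V·X) = 2380 × 2250 / (7149 × 2620) = 0.2859 d⁻¹.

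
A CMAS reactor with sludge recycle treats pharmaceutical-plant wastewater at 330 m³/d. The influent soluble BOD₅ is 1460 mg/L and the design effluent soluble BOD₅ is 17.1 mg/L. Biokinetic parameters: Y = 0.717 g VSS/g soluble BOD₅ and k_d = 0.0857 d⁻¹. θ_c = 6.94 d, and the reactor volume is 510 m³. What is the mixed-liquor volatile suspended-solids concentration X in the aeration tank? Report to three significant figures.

X ≈ 2910 mg/L

X = Y·Q·ΔS·θ_c / [V·(1 + k_d θ_c)] = 0.717 × 330 × (1460 − 17.1) × 6.94 / [510 × (1 + 0.0857 × 6.94)] = 2913 mg/L.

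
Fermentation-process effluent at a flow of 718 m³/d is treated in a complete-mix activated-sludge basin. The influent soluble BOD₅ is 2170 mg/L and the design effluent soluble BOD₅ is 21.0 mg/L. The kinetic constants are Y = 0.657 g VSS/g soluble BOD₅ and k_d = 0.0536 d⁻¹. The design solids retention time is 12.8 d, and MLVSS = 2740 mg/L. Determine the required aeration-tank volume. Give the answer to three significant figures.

V ≈ 2810 m³

Steady-state biomass mass balance: V·X·(1 + k_d·θ_c) = Y·Q·(S₀ − S)·θ_c, so V = 0.657 × 718 × (2170 − 21.0) × 12.8 / [2740 × (1 + 0.0536 × 12.8)] = 1.3×10^7 / 4620 = 2809 m³.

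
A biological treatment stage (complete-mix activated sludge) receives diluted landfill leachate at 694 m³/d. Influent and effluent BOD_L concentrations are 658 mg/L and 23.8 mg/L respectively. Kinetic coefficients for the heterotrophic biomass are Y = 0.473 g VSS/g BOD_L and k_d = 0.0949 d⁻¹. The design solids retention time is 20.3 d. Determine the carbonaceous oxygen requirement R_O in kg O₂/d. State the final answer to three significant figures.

R_O ≈ 339 kg O₂/d

The observed yield is Y_obs = Y/(1 + k_d·θ_c) = 0.473 / (1 + 0.0949 × 20.3) = 0.473 / 2.926 = 0.1616 g VSS per g BOD_L removed.
Substrate removed = Q·(S₀ − S) = 694 m³/d × (658 − 23.8) g/m³ = 4.4×10^5 g/d = 440.1 kg/d.
Biomass synthesised: P_X = Y_obs × 440.1 = 71.14 kg VSS/d.
R_O = Q·(S₀ − S) − 1.42·P_X = 440.1 − 1.42 × 71.14 = 339.1 kg O₂/d.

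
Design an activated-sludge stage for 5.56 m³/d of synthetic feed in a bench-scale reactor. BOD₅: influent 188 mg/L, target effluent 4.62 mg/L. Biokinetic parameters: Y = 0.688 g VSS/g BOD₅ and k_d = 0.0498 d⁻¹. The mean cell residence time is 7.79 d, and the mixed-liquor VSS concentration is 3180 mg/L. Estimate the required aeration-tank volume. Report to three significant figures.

From the SRT design equation V = Y Q (S₀−S) θ_c / [X (1 + k_d θ_c)] = 0.688 × 5.56 × (188 − 4.62) × 7.79 / [3180 × (1 + 0.0498 × 7.79)] = 5.46×10^3 / 4414 = 1.238 m³.

V ≈ 1.24 m³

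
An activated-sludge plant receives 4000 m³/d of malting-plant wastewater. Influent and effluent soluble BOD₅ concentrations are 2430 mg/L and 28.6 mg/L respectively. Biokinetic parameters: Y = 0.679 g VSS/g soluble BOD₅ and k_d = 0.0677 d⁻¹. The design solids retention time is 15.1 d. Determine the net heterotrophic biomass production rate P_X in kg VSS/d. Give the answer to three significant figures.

P_X ≈ 3230 kg VSS/d

Correct the yield for decay: Y_obs = Y/(1 + k_d θ_c) = 0.679 / (1 + 0.0677 × 15.1) = 0.679 / 2.022 = 0.3358.
Substrate removed = Q·(S₀ − S) = 4000 m³/d × (2430 − 28.6) g/m³ = 9.61×10^6 g/d = 9606 kg/d.
P_X = Y_obs · Q(S₀ − S) = 0.3358 × 9606 = 3225 kg VSS/d.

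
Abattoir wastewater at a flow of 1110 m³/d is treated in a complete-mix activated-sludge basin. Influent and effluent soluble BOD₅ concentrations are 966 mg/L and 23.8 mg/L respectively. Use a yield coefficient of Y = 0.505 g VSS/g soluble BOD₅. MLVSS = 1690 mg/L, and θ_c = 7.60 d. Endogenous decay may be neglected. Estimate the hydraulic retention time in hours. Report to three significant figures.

τ ≈ 51.4 h

Biomass mass balance (decay neglected): V·X = Y·Q·(S₀ − S)·θ_c, so V = 0.505 × 1110 × (966 − 23.8) × 7.60 / 1690 = 2375 m³.
HRT = V/Q = 2375 m³ / 1110 m³·d⁻¹ = 2.140 d × 24 = 51.35 h.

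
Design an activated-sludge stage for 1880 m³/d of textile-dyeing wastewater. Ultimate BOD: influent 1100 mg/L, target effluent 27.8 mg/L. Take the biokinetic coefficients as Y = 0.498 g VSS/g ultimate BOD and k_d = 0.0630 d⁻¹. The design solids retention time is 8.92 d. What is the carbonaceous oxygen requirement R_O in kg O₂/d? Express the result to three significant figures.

R_O ≈ 1100 kg O₂/d

The observed yield is Y_obs = Y/(1 + k_d·θ_c) = 0.498 / (1 + 0.0630 × 8.92) = 0.498 / 1.562 = 0.3188 g VSS per g ultimate BOD removed.
Mass of ultimate BOD removed per day: Q(S₀ − S) = 1880 × 1072 g/m³ = 2016 kg/d.
P_X = Y_obs·Q·(S₀ − S) = 0.3188 × 2016 = 642.7 kg VSS/d.
R_O = Q·ΔS − 1.42 P_X = 2016 − 912.6 = 1103 kg O₂/d.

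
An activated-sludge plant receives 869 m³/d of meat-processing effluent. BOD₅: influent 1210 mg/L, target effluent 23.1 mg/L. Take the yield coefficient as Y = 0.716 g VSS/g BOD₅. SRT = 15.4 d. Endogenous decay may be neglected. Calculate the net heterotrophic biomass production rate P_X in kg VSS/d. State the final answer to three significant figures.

No decay correction is needed, so Y_obs = Y = 0.716.
Mass of BOD₅ removed per day: Q(S₀ − S) = 869 × 1187 g/m³ = 1031 kg/d.
Biomass produced: P_X = Y_obs·Q·ΔS = 0.7160 × 1031 ≈ 738.5 kg VSS/d.

P_X ≈ 738 kg VSS/d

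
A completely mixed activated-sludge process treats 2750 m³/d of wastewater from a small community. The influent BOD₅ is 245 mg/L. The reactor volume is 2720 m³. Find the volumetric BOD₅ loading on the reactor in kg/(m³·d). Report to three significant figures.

Applied BOD₅ load per unit volume = Q·S₀/V = (2750 × 245/1000)/2720 = 0.2477 kg BOD₅·m⁻³·d⁻¹.

L_v ≈ 0.248 kg BOD₅/(m³·d)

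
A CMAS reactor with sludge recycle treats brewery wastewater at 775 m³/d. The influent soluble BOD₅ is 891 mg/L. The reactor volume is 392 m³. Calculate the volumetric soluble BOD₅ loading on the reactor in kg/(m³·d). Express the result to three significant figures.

L_v = Q S₀ / V = 775 × 891 × 10⁻³ / 392.0 = 1.762 kg/(m³·d).

L_v ≈ 1.76 kg soluble BOD₅/(m³·d)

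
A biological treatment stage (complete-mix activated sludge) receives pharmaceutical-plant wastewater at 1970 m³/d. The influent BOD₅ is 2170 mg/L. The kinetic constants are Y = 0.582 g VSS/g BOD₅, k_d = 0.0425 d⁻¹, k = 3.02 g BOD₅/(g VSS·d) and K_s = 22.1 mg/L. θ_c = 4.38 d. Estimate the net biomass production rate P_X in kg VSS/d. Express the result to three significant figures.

Effluent substrate depends only on kinetics and SRT: S = K_s(1 + k_d θ_c) / [θ_c(Yk − k_d) − 1] = 22.1 × (1 + 0.0425 × 4.38) / [4.38 × (0.582 × 3.02 − 0.0425) − 1] = 26.21 / 6.512 = 4.025 mg/L.
Correct the yield for decay: Y_obs = Y/(1 + k_d θ_c) = 0.582 / (1 + 0.0425 × 4.38) = 0.582 / 1.186 = 0.4907.
Mass of BOD₅ removed per day: Q(S₀ − S) = 1970 × 2166 g/m³ = 4267 kg/d.
Biomass produced: P_X = Y_obs·Q·ΔS = 0.4907 × 4267 ≈ 2094 kg VSS/d.

P_X ≈ 2090 kg VSS/d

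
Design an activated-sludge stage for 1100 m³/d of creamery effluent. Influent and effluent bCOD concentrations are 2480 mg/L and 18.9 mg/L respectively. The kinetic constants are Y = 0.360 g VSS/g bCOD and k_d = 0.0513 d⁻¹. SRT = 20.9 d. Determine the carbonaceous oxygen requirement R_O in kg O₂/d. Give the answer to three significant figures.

R_O ≈ 2040 kg O₂/d

Correct the yield for decay: Y_obs = Y/(1 + k_d θ_c) = 0.360 / (1 + 0.0513 × 20.9) = 0.360 / 2.072 = 0.1737.
Substrate removed = Q·(S₀ − S) = 1100 m³/d × (2480 − 18.9) g/m³ = 2.71×10^6 g/d = 2707 kg/d.
Net sludge production P_X = 0.1737 × 2707 = 470.3 kg VSS/d.
R_O = Q·ΔS − 1.42 P_X = 2707 − 667.9 = 2039 kg O₂/d.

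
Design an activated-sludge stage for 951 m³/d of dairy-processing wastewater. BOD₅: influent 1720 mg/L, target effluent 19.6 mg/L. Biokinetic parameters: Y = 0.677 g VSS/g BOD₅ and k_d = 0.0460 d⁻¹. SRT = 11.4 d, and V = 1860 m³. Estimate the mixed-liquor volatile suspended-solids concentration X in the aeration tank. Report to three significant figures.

X ≈ 4400 mg/L

Solving the biomass balance for X: X = Y Q (S₀−S) θ_c / [V (1+k_d θ_c)] = 0.677 × 951 × (1720 − 19.6) × 11.4 / [1860 × (1 + 0.0460 × 11.4)] = 4402 mg/L.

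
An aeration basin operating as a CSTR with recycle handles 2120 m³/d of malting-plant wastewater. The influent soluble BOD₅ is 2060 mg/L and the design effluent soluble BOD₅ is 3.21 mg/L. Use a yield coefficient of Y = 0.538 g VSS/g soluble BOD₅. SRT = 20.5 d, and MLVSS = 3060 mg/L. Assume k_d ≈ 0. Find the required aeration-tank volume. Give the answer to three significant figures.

V·X = Y·Q·ΔS·θ_c gives V = 0.538 × 2120 × (2060 − 3.21) × 20.5 / 3060 = 15716 m³.

V ≈ 15700 m³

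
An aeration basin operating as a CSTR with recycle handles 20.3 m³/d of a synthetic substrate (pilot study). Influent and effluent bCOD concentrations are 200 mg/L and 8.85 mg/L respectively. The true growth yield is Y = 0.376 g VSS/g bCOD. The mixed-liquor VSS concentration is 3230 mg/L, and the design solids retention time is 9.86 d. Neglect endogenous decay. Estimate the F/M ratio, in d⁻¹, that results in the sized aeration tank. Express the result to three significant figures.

F/M ≈ 0.282 d⁻¹

Biomass mass balance (decay neglected): V·X = Y·Q·(S₀ − S)·θ_c, so V = 0.376 × 20.3 × (200 − 8.85) × 9.86 / 3230 = 4.454 m³.
Food-to-microorganism ratio F/M = Q S₀ / (V X) = 20.3 × 200 / (4.454 × 3230) = 0.2822 d⁻¹.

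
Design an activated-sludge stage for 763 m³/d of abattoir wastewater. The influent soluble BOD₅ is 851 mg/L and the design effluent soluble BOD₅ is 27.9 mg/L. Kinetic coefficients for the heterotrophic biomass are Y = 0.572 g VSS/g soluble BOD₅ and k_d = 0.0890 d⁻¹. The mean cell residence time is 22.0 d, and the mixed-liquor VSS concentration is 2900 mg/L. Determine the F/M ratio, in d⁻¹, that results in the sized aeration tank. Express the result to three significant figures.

F/M ≈ 0.243 d⁻¹

Rearranging the biomass balance for a CMAS with decay, V = Y·Q·ΔS·θ_c / [X·(1+k_d θ_c)] = 0.572 × 763 × (851 − 27.9) × 22.0 / [2900 × (1 + 0.0890 × 22.0)] = 7.9×10^6 / 8578 = 921.3 m³.
F/M = applied load / biomass = Q·S₀/(V·X) = 763 × 851 / (921.3 × 2900) = 0.2430 d⁻¹.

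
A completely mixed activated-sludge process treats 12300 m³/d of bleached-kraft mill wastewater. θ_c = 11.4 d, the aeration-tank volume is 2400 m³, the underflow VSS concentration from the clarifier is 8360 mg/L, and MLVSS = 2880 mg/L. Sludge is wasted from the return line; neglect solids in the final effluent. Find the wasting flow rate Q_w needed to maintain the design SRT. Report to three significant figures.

Q_w ≈ 72.5 m³/d

θ_c = V·X/(Q_w·X_r) when wasting from the recycle, so Q_w = V·X/(θ_c·X_r) = 2400 × 2880 / (11.4 × 8360) = 72.53 m³/d.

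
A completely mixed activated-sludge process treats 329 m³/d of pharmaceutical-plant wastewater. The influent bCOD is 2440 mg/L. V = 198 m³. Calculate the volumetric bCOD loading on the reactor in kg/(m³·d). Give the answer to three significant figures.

L_v = Q S₀ / V = 329 × 2440 × 10⁻³ / 198.0 = 4.054 kg/(m³·d).

L_v ≈ 4.05 kg bCOD/(m³·d)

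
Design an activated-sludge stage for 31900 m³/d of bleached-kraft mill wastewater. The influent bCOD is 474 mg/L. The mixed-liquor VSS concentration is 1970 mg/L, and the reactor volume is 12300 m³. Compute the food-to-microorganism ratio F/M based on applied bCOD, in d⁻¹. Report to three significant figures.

Food-to-microorganism ratio F/M = Q S₀ / (V X) = 31900 × 474 / (12300 × 1970) = 0.6240 d⁻¹.

F/M ≈ 0.624 d⁻¹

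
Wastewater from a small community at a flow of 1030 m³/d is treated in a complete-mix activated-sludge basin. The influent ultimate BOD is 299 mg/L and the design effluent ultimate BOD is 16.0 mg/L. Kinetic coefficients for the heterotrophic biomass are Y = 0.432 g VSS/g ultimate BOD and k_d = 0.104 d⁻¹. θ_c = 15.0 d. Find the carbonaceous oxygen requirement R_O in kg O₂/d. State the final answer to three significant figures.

Observed yield with endogenous decay: Y_obs = Y / (1 + k_d·θ_c) = 0.432 / (1 + 0.104 × 15.0) = 0.432 / 2.560 = 0.1688 g VSS/g ultimate BOD.
Substrate removed = Q·(S₀ − S) = 1030 m³/d × (299 − 16.0) g/m³ = 2.91×10^5 g/d = 291.5 kg/d.
P_X = Y_obs·Q·(S₀ − S) = 0.1688 × 291.5 = 49.19 kg VSS/d.
R_O = Q·(S₀ − S) − 1.42·P_X = 291.5 − 1.42 × 49.19 = 221.6 kg O₂/d.

R_O ≈ 222 kg O₂/d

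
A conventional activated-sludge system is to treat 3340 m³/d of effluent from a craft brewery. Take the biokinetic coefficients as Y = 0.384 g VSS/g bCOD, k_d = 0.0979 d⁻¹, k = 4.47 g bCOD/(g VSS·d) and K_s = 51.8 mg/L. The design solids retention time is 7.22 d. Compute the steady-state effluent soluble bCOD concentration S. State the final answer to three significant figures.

Effluent substrate depends only on kinetics and SRT: S = K_s(1 + k_d θ_c) / [θ_c(Yk − k_d) − 1] = 51.8 × (1 + 0.0979 × 7.22) / [7.22 × (0.384 × 4.47 − 0.0979) − 1] = 88.41 / 10.69 = 8.274 mg/L.

S ≈ 8.27 mg/L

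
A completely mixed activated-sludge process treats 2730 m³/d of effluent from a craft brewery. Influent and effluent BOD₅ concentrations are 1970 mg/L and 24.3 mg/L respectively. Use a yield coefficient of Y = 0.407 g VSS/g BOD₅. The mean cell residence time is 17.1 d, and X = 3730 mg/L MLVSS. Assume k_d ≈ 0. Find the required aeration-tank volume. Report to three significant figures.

Biomass mass balance (decay neglected): V·X = Y·Q·(S₀ − S)·θ_c, so V = 0.407 × 2730 × (1970 − 24.3) × 17.1 / 3730 = 9911 m³.

V ≈ 9910 m³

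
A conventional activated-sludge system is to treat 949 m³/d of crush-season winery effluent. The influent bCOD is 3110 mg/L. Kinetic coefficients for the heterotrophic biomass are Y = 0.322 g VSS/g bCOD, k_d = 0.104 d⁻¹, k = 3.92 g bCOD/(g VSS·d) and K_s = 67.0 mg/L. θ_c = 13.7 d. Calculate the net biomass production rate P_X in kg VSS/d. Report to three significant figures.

For a completely mixed reactor with recycle the Lawrence–McCarty relation gives S = K_s·(1 + k_d·θ_c) / [θ_c·(Y·k − k_d) − 1] = 67.0 × (1 + 0.104 × 13.7) / [13.7 × (0.322 × 3.92 − 0.104) − 1] = 162.5 / 14.87 = 10.93 mg/L.
Y_obs = Y / (1 + k_d θ_c) = 0.322 / (1 + 0.104 × 13.7) = 0.322 / 2.425 = 0.1328.
Substrate removed = Q·(S₀ − S) = 949 m³/d × (3110 − 10.9) g/m³ = 2.94×10^6 g/d = 2941 kg/d.
So the net sludge growth is P_X = 0.1328 × 2941 = 390.6 kg VSS/d.

P_X ≈ 391 kg VSS/d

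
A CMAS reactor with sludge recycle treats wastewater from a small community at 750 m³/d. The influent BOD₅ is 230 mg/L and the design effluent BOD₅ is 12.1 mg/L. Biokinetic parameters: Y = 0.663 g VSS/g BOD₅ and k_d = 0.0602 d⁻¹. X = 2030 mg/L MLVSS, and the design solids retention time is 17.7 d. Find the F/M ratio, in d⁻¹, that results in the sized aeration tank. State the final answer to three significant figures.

F/M ≈ 0.186 d⁻¹

Rearranging the biomass balance for a CMAS with decay, V = Y·Q·ΔS·θ_c / [X·(1+k_d θ_c)] = 0.663 × 750 × (230 − 12.1) × 17.7 / [2030 × (1 + 0.0602 × 17.7)] = 1.92×10^6 / 4193 = 457.4 m³.
Food-to-microorganism ratio F/M = Q S₀ / (V X) = 750 × 230 / (457.4 × 2030) = 0.1858 d⁻¹.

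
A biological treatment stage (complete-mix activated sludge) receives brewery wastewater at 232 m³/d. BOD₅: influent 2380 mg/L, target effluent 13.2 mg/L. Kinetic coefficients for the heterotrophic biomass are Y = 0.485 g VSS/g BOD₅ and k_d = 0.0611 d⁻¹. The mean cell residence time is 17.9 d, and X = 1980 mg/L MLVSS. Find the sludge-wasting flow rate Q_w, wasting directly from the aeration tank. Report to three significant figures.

Q_w ≈ 64.2 m³/d

Steady-state biomass mass balance: V·X·(1 + k_d·θ_c) = Y·Q·(S₀ − S)·θ_c, so V = 0.485 × 232 × (2380 − 13.2) × 17.9 / [1980 × (1 + 0.0611 × 17.9)] = 4.77×10^6 / 4146 = 1150 m³.
Wasting from the aeration tank: Q_w = V / θ_c = 1150 / 17.9 = 64.24 m³/d.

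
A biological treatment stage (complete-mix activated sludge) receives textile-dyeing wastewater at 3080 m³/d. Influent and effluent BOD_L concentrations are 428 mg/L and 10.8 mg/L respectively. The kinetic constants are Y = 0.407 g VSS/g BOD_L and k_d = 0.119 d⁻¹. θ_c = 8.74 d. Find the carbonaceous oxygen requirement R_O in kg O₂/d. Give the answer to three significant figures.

Observed yield with endogenous decay: Y_obs = Y / (1 + k_d·θ_c) = 0.407 / (1 + 0.119 × 8.74) = 0.407 / 2.040 = 0.1995 g VSS/g BOD_L.
Substrate removed = Q·(S₀ − S) = 3080 m³/d × (428 − 10.8) g/m³ = 1.28×10^6 g/d = 1285 kg/d.
P_X = Y_obs·Q·(S₀ − S) = 0.1995 × 1285 = 256.4 kg VSS/d.
R_O = Q·ΔS − 1.42 P_X = 1285 − 364.0 = 920.9 kg O₂/d.

R_O ≈ 921 kg O₂/d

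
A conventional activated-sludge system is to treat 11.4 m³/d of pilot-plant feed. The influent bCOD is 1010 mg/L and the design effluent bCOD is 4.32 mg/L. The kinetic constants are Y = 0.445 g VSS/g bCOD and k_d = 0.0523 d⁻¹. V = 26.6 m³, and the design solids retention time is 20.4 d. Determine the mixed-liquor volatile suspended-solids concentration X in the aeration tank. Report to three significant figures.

X ≈ 1890 mg/L

From V·X·(1 + k_d·θ_c) = Y·Q·(S₀ − S)·θ_c: X = 0.445 × 11.4 × (1010 − 4.32) × 20.4 / [26.6 × (1 + 0.0523 × 20.4)] = 1893 mg/L.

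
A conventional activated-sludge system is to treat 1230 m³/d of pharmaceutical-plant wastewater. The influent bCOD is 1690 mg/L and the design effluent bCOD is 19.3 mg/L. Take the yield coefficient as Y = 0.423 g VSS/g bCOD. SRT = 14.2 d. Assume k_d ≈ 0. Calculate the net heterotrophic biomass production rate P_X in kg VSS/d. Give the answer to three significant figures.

P_X ≈ 869 kg VSS/d

Since k_d ≈ 0, Y_obs = Y = 0.423 g VSS/g bCOD.
ΔS = 1690 − 19.3 = 1671 mg/L, so the substrate removal rate is 1230 × 1671/1000 = 2055 kg bCOD/d.
Biomass produced: P_X = Y_obs·Q·ΔS = 0.4230 × 2055 ≈ 869.2 kg VSS/d.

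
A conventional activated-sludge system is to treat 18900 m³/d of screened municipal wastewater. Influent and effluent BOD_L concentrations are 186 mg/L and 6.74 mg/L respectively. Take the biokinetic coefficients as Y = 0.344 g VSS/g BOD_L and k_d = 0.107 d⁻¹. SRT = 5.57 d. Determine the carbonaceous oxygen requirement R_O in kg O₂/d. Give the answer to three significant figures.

Y_obs = Y / (1 + k_d θ_c) = 0.344 / (1 + 0.107 × 5.57) = 0.344 / 1.596 = 0.2155.
Q·(S₀ − S) = 18900 × (186 − 6.74) × 10⁻³ = 3388 kg/d removed.
P_X = Y_obs·Q·(S₀ − S) = 0.2155 × 3388 = 730.3 kg VSS/d.
Carbonaceous O₂ demand = substrate oxidised − cell-mass equivalent = 3388 − 1.42 × 730.3 = 2351 kg O₂/d.

R_O ≈ 2350 kg O₂/d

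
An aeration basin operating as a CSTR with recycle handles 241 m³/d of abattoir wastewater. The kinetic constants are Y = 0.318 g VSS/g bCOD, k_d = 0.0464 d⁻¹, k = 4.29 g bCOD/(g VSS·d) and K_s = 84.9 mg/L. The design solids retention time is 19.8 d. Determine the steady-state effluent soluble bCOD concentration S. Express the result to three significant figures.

From the Monod/SRT balance for a CMAS, S = K_s·(1+k_d θ_c)/[θ_c·(Y k − k_d) − 1] = 84.9 × (1 + 0.0464 × 19.8) / [19.8 × (0.318 × 4.29 − 0.0464) − 1] = 162.9 / 25.09 = 6.492 mg/L.

S ≈ 6.49 mg/L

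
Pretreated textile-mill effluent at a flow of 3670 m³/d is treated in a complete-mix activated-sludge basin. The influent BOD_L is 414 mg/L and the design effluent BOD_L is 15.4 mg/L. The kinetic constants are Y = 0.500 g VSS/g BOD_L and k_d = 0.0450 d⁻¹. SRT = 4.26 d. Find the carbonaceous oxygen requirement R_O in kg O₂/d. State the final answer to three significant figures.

Observed yield with endogenous decay: Y_obs = Y / (1 + k_d·θ_c) = 0.500 / (1 + 0.0450 × 4.26) = 0.500 / 1.192 = 0.4196 g VSS/g BOD_L.
Substrate removed = Q·(S₀ − S) = 3670 m³/d × (414 − 15.4) g/m³ = 1.46×10^6 g/d = 1463 kg/d.
Biomass synthesised: P_X = Y_obs × 1463 = 613.8 kg VSS/d.
R_O = Q·ΔS − 1.42 P_X = 1463 − 871.6 = 591.3 kg O₂/d.

R_O ≈ 591 kg O₂/d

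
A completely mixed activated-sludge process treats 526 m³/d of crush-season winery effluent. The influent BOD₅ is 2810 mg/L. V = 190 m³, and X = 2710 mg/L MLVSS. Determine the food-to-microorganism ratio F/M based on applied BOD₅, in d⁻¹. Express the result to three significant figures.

F/M = applied load / biomass = Q·S₀/(V·X) = 526 × 2810 / (190.0 × 2710) = 2.871 d⁻¹.

F/M ≈ 2.87 d⁻¹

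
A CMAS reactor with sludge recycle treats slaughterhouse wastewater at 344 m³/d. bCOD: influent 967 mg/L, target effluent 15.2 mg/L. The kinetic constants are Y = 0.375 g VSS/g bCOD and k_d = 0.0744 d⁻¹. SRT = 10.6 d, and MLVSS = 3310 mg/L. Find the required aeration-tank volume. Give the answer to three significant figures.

Rearranging the biomass balance for a CMAS with decay, V = Y·Q·ΔS·θ_c / [X·(1+k_d θ_c)] = 0.375 × 344 × (967 − 15.2) × 10.6 / [3310 × (1 + 0.0744 × 10.6)] = 1.3×10^6 / 5920 = 219.8 m³.

V ≈ 220 m³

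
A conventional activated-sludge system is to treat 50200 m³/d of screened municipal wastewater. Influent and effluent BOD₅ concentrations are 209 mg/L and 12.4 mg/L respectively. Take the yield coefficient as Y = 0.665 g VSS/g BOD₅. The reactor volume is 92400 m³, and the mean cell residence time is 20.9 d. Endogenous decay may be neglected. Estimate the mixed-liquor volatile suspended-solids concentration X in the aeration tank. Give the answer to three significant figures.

Without decay, X = Y Q (S₀−S) θ_c / V = 0.665 × 50200 × (209 − 12.4) × 20.9 / 92400 = 1485 mg/L.

X ≈ 1480 mg/L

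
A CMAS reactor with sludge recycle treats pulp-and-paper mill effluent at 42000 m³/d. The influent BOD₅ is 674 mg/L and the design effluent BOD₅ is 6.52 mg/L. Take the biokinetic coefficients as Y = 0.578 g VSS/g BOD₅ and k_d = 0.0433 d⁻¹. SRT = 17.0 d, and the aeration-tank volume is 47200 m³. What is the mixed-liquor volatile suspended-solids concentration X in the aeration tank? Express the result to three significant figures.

X = Y·Q·ΔS·θ_c / [V·(1 + k_d θ_c)] = 0.578 × 42000 × (674 − 6.52) × 17.0 / [47200 × (1 + 0.0433 × 17.0)] = 3362 mg/L.

X ≈ 3360 mg/L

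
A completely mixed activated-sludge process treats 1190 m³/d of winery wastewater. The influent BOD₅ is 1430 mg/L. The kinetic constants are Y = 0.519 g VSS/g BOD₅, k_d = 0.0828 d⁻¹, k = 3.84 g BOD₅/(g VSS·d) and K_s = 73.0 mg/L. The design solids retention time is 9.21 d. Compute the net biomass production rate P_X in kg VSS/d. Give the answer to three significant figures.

P_X ≈ 498 kg VSS/d

For a completely mixed reactor with recycle the Lawrence–McCarty relation gives S = K_s·(1 + k_d·θ_c) / [θ_c·(Y·k − k_d) − 1] = 73.0 × (1 + 0.0828 × 9.21) / [9.21 × (0.519 × 3.84 − 0.0828) − 1] = 128.7 / 16.59 = 7.755 mg/L.
Y_obs = Y / (1 + k_d θ_c) = 0.519 / (1 + 0.0828 × 9.21) = 0.519 / 1.763 = 0.2945.
Q·(S₀ − S) = 1190 × (1430 − 7.75) × 10⁻³ = 1692 kg/d removed.
So the net sludge growth is P_X = 0.2945 × 1692 = 498.4 kg VSS/d.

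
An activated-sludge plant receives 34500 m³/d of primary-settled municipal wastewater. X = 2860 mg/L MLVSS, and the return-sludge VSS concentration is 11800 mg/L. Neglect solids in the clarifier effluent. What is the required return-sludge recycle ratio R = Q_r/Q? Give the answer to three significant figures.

R = Q_r/Q = X/(X_r − X) = 2860 / (11800 − 2860) = 0.3199.

R ≈ 0.320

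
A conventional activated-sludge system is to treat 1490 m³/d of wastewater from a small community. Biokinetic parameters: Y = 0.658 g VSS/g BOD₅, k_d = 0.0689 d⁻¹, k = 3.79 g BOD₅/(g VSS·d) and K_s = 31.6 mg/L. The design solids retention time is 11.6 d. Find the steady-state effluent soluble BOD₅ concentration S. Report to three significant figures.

S ≈ 2.10 mg/L

Effluent substrate depends only on kinetics and SRT: S = K_s(1 + k_d θ_c) / [θ_c(Yk − k_d) − 1] = 31.6 × (1 + 0.0689 × 11.6) / [11.6 × (0.658 × 3.79 − 0.0689) − 1] = 56.86 / 27.13 = 2.096 mg/L.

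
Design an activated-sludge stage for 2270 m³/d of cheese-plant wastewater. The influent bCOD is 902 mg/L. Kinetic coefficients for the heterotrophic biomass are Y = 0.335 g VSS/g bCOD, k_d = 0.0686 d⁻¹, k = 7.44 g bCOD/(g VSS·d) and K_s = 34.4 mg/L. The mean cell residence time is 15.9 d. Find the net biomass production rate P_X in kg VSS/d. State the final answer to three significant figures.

P_X ≈ 327 kg VSS/d

For a completely mixed reactor with recycle the Lawrence–McCarty relation gives S = K_s·(1 + k_d·θ_c) / [θ_c·(Y·k − k_d) − 1] = 34.4 × (1 + 0.0686 × 15.9) / [15.9 × (0.335 × 7.44 − 0.0686) − 1] = 71.92 / 37.54 = 1.916 mg/L.
The observed yield is Y_obs = Y/(1 + k_d·θ_c) = 0.335 / (1 + 0.0686 × 15.9) = 0.335 / 2.091 = 0.1602 g VSS per g bCOD removed.
Substrate removed = Q·(S₀ − S) = 2270 m³/d × (902 − 1.92) g/m³ = 2.04×10^6 g/d = 2043 kg/d.
Biomass produced: P_X = Y_obs·Q·ΔS = 0.1602 × 2043 ≈ 327.4 kg VSS/d.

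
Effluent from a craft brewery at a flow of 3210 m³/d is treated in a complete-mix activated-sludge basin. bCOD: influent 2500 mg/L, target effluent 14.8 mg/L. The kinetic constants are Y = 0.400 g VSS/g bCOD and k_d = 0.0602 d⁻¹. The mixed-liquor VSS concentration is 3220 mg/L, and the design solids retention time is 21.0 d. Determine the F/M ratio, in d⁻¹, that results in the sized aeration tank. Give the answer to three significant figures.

From the SRT design equation V = Y Q (S₀−S) θ_c / [X (1 + k_d θ_c)] = 0.400 × 3210 × (2500 − 14.8) × 21.0 / [3220 × (1 + 0.0602 × 21.0)] = 6.7×10^7 / 7291 = 9191 m³.
F/M = applied load / biomass = Q·S₀/(V·X) = 3210 × 2500 / (9191 × 3220) = 0.2712 d⁻¹.

F/M ≈ 0.271 d⁻¹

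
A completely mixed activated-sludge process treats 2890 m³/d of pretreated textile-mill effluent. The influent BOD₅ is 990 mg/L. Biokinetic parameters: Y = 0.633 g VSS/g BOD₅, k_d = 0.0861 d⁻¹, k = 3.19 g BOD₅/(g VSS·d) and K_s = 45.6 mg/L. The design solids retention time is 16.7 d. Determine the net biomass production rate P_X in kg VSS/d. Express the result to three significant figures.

P_X ≈ 740 kg VSS/d

For a completely mixed reactor with recycle the Lawrence–McCarty relation gives S = K_s·(1 + k_d·θ_c) / [θ_c·(Y·k − k_d) − 1] = 45.6 × (1 + 0.0861 × 16.7) / [16.7 × (0.633 × 3.19 − 0.0861) − 1] = 111.2 / 31.28 = 3.553 mg/L.
The observed yield is Y_obs = Y/(1 + k_d·θ_c) = 0.633 / (1 + 0.0861 × 16.7) = 0.633 / 2.438 = 0.2597 g VSS per g BOD₅ removed.
ΔS = 990 − 3.55 = 986.5 mg/L, so the substrate removal rate is 2890 × 986.5/1000 = 2851 kg BOD₅/d.
Biomass produced: P_X = Y_obs·Q·ΔS = 0.2597 × 2851 ≈ 740.2 kg VSS/d.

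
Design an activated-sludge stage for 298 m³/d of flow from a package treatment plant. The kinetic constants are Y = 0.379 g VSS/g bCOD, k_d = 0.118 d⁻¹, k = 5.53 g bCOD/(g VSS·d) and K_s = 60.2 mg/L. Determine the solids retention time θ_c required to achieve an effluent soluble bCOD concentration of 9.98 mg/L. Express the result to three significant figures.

θ_c ≈ 5.55 d

At the target effluent, Y k S/(K_s+S) = 0.379×5.53×9.98/70.18 = 0.2980 d⁻¹.
1/θ_c = 0.2980 − 0.118 = 0.1800 d⁻¹, so θ_c = 5.554 d.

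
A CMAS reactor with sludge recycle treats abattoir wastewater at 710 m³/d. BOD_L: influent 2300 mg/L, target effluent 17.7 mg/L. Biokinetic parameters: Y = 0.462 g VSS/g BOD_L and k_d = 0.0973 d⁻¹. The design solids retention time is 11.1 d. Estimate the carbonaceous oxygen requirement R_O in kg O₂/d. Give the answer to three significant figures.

R_O ≈ 1110 kg O₂/d

Observed yield with endogenous decay: Y_obs = Y / (1 + k_d·θ_c) = 0.462 / (1 + 0.0973 × 11.1) = 0.462 / 2.080 = 0.2221 g VSS/g BOD_L.
Mass of BOD_L removed per day: Q(S₀ − S) = 710 × 2282 g/m³ = 1620 kg/d.
Biomass synthesised: P_X = Y_obs × 1620 = 359.9 kg VSS/d.
Carbonaceous O₂ demand = substrate oxidised − cell-mass equivalent = 1620 − 1.42 × 359.9 = 1109 kg O₂/d.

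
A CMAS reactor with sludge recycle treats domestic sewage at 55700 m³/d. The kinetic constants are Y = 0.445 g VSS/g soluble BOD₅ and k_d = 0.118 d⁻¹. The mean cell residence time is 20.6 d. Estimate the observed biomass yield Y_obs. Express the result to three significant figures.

Y_obs ≈ 0.130 g VSS/g soluble BOD₅

Y_obs = Y / (1 + k_d θ_c) = 0.445 / (1 + 0.118 × 20.6) = 0.445 / 3.431 = 0.1297.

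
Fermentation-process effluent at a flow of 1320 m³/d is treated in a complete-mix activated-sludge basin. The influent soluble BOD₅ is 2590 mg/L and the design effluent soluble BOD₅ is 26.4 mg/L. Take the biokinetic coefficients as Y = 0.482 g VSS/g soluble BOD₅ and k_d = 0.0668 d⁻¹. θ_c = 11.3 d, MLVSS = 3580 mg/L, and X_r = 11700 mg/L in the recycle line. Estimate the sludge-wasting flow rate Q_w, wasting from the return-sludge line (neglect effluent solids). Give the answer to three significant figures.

Steady-state biomass mass balance: V·X·(1 + k_d·θ_c) = Y·Q·(S₀ − S)·θ_c, so V = 0.482 × 1320 × (2590 − 26.4) × 11.3 / [3580 × (1 + 0.0668 × 11.3)] = 1.84×10^7 / 6282 = 2934 m³.
θ_c = V·X/(Q_w·X_r) when wasting from the recycle, so Q_w = V·X/(θ_c·X_r) = 2934 × 3580 / (11.3 × 11700) = 79.44 m³/d.

Q_w ≈ 79.4 m³/d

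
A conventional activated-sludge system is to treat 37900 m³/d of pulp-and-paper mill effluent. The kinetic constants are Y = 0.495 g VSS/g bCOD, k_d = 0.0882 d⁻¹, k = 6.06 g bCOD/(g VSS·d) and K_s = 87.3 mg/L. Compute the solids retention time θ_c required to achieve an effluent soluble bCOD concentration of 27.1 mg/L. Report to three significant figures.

From 1/θ_c = Y·k·S/(K_s + S) − k_d: Y·k·S/(K_s+S) = 0.495 × 6.06 × 27.1 / (87.3 + 27.1) = 0.7106 d⁻¹.
Then 1/θ_c = μ − k_d = 0.7106 − 0.0882 = 0.6224 d⁻¹, giving θ_c = 1.607 d.

θ_c ≈ 1.61 d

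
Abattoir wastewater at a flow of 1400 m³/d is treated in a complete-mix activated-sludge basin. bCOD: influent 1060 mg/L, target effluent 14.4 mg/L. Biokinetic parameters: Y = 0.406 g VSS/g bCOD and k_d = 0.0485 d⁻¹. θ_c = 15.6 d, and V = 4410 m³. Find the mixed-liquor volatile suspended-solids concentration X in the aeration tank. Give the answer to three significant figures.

X ≈ 1200 mg/L

Solving the biomass balance for X: X = Y Q (S₀−S) θ_c / [V (1+k_d θ_c)] = 0.406 × 1400 × (1060 − 14.4) × 15.6 / [4410 × (1 + 0.0485 × 15.6)] = 1197 mg/L.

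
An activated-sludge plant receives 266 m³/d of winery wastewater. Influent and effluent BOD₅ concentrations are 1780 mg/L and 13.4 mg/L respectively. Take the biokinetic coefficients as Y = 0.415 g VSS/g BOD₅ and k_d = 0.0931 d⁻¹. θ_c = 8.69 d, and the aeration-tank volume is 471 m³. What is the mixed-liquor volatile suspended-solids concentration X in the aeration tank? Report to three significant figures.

X = Y·Q·ΔS·θ_c / [V·(1 + k_d θ_c)] = 0.415 × 266 × (1780 − 13.4) × 8.69 / [471 × (1 + 0.0931 × 8.69)] = 1989 mg/L.

X ≈ 1990 mg/L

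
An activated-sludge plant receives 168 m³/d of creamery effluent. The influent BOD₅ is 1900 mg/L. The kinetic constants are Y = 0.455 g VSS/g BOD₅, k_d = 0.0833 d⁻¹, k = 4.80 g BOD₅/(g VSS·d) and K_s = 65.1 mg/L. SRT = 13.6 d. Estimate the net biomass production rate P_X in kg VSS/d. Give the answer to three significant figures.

From the Monod/SRT balance for a CMAS, S = K_s·(1+k_d θ_c)/[θ_c·(Y k − k_d) − 1] = 65.1 × (1 + 0.0833 × 13.6) / [13.6 × (0.455 × 4.80 − 0.0833) − 1] = 138.9 / 27.57 = 5.036 mg/L.
Y_obs = Y / (1 + k_d θ_c) = 0.455 / (1 + 0.0833 × 13.6) = 0.455 / 2.133 = 0.2133.
Mass of BOD₅ removed per day: Q(S₀ − S) = 168 × 1895 g/m³ = 318.4 kg/d.
P_X = Y_obs · Q(S₀ − S) = 0.2133 × 318.4 = 67.91 kg VSS/d.

P_X ≈ 67.9 kg VSS/d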